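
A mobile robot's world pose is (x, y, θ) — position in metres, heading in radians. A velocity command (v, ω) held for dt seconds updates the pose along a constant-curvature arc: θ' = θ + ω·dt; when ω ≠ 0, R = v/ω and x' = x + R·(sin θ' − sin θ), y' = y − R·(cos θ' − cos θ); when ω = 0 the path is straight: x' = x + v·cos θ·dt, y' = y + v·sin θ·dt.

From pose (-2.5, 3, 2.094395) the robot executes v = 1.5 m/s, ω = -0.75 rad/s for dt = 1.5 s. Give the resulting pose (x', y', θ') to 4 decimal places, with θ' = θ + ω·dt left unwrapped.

(-2.4170, 5.1316, 0.9694)

θ' = 2.0944 + -0.75·1.5 = 0.9694
R = v/ω = 1.5/-0.75 = -2.0000
x' = -2.5 + -2.0000·(sin 0.9694 − sin 2.0944) = -2.4170
y' = 3 − -2.0000·(cos 0.9694 − cos 2.0944) = 5.1316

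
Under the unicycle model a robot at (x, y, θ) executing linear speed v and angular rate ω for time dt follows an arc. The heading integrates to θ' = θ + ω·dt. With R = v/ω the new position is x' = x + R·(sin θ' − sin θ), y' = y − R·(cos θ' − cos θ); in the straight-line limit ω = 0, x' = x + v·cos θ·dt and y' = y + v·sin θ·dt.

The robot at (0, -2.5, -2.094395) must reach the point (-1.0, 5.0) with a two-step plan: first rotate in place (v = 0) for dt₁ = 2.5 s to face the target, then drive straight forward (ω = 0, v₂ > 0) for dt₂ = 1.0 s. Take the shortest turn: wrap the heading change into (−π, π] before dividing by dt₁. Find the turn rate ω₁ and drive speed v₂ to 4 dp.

ω₁ = -0.9942, v₂ = 7.5664

heading to target = atan2(5−-2.5, -1−0) = 1.7033
Δθ = wrap(1.7033 − -2.0944) = -2.4854; ω₁ = Δθ/dt₁ = -0.9942
distance = √((-1−0)² + (5−-2.5)²) = 7.5664; v₂ = distance/dt₂ = 7.5664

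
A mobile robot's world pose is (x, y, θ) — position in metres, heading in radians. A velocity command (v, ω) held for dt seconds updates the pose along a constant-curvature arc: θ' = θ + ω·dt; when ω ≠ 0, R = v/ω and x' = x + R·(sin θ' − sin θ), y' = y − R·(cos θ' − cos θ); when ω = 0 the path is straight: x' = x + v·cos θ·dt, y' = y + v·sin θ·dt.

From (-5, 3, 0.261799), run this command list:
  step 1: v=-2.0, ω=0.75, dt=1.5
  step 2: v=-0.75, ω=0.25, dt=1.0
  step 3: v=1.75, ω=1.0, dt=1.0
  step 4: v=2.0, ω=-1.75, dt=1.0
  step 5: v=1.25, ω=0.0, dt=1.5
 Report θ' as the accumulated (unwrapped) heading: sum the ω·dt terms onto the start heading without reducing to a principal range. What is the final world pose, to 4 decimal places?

step 1: θ'=1.3868 (R=-2.6667) → pose (-6.9315, 0.9121, 1.3868)
step 2: θ'=1.6368 (R=-3.0000) → pose (-6.9756, 0.1653, 1.6368)
step 3: θ'=2.6368 (R=1.7500) → pose (-7.8754, 1.5817, 2.6368)
step 4: θ'=0.8868 (R=-1.1429) → pose (-8.2085, 3.3041, 0.8868)
step 5: θ'=0.8868 (straight) → pose (-7.0237, 4.7574, 0.8868)

(-7.0237, 4.7574, 0.8868)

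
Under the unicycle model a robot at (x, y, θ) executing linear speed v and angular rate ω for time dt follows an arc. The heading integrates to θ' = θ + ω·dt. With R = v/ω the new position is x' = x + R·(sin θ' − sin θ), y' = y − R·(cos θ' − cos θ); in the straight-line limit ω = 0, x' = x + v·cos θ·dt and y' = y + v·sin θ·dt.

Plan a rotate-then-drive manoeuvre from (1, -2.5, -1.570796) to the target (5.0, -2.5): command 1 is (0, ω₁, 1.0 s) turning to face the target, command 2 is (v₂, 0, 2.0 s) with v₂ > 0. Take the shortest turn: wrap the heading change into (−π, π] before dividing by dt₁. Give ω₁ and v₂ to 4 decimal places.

ω₁ = 1.5708, v₂ = 2.0000

heading to target = atan2(-2.5−-2.5, 5−1) = 0.0000
Δθ = wrap(0.0000 − -1.5708) = 1.5708; ω₁ = Δθ/dt₁ = 1.5708
distance = √((5−1)² + (-2.5−-2.5)²) = 4.0000; v₂ = distance/dt₂ = 2.0000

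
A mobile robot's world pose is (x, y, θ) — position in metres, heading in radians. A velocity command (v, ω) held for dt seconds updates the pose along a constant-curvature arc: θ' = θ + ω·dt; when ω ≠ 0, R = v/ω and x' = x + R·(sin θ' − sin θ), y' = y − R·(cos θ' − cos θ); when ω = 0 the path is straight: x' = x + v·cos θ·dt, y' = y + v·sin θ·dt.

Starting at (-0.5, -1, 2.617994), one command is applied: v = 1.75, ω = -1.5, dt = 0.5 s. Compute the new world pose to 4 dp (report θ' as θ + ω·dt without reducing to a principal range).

(-1.0322, -0.3313, 1.8680)

θ' = 2.6180 + -1.5·0.5 = 1.8680
R = v/ω = 1.75/-1.5 = -1.1667
x' = -0.5 + -1.1667·(sin 1.8680 − sin 2.6180) = -1.0322
y' = -1 − -1.1667·(cos 1.8680 − cos 2.6180) = -0.3313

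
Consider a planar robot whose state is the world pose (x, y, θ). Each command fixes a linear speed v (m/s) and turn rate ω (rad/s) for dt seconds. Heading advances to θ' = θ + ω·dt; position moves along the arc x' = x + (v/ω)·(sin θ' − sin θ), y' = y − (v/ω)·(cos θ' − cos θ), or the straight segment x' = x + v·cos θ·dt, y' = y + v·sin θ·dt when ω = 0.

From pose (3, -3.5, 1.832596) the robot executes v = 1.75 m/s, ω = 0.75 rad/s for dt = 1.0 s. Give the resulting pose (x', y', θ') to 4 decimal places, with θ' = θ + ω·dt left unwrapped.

θ' = 1.8326 + 0.75·1.0 = 2.5826
R = v/ω = 1.75/0.75 = 2.3333
x' = 3 + 2.3333·(sin 2.5826 − sin 1.8326) = 1.9836
y' = -3.5 − 2.3333·(cos 2.5826 − cos 1.8326) = -2.1257

(1.9836, -2.1257, 2.5826)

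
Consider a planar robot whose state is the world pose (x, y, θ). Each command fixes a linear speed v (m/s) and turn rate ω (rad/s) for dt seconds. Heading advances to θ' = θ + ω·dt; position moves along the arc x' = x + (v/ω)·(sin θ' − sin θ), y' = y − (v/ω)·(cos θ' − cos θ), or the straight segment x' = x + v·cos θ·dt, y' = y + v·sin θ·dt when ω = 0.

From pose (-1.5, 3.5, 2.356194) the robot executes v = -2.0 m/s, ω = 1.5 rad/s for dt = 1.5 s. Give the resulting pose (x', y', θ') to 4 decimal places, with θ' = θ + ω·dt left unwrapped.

θ' = 2.3562 + 1.5·1.5 = 4.6062
R = v/ω = -2.0/1.5 = -1.3333
x' = -1.5 + -1.3333·(sin 4.6062 − sin 2.3562) = 0.7686
y' = 3.5 − -1.3333·(cos 4.6062 − cos 2.3562) = 4.3015

(0.7686, 4.3015, 4.6062)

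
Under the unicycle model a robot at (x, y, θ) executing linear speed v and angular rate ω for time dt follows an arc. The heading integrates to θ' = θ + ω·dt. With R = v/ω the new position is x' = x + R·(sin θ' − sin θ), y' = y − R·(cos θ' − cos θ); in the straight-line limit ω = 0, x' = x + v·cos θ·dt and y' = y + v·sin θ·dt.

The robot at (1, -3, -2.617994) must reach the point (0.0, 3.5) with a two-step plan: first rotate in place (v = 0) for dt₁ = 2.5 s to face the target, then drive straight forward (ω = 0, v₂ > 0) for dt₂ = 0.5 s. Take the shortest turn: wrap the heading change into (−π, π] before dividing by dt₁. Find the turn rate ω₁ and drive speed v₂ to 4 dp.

ω₁ = -0.7767, v₂ = 13.1529

heading to target = atan2(3.5−-3, 0−1) = 1.7234
Δθ = wrap(1.7234 − -2.6180) = -1.9417; ω₁ = Δθ/dt₁ = -0.7767
distance = √((0−1)² + (3.5−-3)²) = 6.5765; v₂ = distance/dt₂ = 13.1529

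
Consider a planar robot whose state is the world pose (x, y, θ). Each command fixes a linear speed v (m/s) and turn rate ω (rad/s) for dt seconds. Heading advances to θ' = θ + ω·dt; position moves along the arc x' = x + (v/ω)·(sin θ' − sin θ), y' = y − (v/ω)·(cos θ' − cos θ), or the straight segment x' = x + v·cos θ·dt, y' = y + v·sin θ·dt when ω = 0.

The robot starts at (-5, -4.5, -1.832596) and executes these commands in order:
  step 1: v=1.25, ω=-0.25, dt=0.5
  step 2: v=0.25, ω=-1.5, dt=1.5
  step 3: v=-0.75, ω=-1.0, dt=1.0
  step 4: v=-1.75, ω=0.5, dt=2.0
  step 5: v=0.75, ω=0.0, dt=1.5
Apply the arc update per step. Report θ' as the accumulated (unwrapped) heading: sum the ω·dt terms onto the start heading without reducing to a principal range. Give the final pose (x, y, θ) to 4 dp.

step 1: θ'=-1.9576 (R=-5.0000) → pose (-5.1990, -5.0920, -1.9576)
step 2: θ'=-4.2076 (R=-0.1667) → pose (-5.4993, -5.1098, -4.2076)
step 3: θ'=-5.2076 (R=0.7500) → pose (-5.4958, -5.8289, -5.2076)
step 4: θ'=-4.2076 (R=-3.5000) → pose (-5.4797, -9.1848, -4.2076)
step 5: θ'=-4.2076 (straight) → pose (-6.0238, -8.2002, -4.2076)

(-6.0238, -8.2002, -4.2076)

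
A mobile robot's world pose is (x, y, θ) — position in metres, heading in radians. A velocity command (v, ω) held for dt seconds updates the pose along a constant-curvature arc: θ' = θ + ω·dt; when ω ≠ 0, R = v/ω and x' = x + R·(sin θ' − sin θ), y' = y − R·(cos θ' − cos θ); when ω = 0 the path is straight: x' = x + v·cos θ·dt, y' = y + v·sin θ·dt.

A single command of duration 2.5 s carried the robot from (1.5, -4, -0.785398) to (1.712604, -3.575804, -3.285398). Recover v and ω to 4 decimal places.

v = -0.2500, ω = -1.0000

Δθ = -3.285398 − -0.785398 = -2.500000
ω = Δθ/dt = -2.500000/2.5 = -1.0000
R = −Δy/(cos θ' − cos θ) = 0.2500
v = R·ω = 0.2500·-1.0000 = -0.2500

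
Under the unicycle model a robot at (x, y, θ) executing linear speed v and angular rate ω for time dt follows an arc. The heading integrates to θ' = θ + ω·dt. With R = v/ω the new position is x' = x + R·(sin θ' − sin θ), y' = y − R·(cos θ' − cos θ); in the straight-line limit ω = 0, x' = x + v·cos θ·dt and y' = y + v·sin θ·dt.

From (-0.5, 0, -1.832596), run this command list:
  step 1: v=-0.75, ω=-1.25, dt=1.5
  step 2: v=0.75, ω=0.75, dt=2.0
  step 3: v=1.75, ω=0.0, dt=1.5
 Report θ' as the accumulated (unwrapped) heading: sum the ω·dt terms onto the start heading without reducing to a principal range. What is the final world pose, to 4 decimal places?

(-2.4998, -2.0088, -2.2076)

step 1: θ'=-3.7076 (R=0.6000) → pose (0.4013, 0.3511, -3.7076)
step 2: θ'=-2.2076 (R=1.0000) → pose (-0.9390, 0.1017, -2.2076)
step 3: θ'=-2.2076 (straight) → pose (-2.4998, -2.0088, -2.2076)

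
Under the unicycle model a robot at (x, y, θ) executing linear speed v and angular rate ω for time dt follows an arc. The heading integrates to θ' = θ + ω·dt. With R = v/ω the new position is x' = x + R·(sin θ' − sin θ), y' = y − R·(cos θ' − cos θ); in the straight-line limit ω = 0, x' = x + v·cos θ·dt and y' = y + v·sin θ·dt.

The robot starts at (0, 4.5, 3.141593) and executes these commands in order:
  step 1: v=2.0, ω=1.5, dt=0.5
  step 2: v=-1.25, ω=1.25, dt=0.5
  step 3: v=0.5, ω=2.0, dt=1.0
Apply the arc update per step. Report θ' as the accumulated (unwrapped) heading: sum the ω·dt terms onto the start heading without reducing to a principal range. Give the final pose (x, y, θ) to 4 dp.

step 1: θ'=3.8916 (R=1.3333) → pose (-0.9089, 4.1423, 3.8916)
step 2: θ'=4.5166 (R=-1.0000) → pose (-0.6096, 4.6794, 4.5166)
step 3: θ'=6.5166 (R=0.2500) → pose (-0.3066, 4.3875, 6.5166)

(-0.3066, 4.3875, 6.5166)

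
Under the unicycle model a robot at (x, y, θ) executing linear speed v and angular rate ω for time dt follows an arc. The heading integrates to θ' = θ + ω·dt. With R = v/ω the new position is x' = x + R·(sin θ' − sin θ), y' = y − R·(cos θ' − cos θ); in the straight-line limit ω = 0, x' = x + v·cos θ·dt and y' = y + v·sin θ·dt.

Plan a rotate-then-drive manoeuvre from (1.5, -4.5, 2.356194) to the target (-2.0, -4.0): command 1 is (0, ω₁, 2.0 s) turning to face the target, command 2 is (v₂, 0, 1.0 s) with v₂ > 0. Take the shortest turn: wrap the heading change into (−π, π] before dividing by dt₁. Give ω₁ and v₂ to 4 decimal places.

ω₁ = 0.3218, v₂ = 3.5355

heading to target = atan2(-4−-4.5, -2−1.5) = 2.9997
Δθ = wrap(2.9997 − 2.3562) = 0.6435; ω₁ = Δθ/dt₁ = 0.3218
distance = √((-2−1.5)² + (-4−-4.5)²) = 3.5355; v₂ = distance/dt₂ = 3.5355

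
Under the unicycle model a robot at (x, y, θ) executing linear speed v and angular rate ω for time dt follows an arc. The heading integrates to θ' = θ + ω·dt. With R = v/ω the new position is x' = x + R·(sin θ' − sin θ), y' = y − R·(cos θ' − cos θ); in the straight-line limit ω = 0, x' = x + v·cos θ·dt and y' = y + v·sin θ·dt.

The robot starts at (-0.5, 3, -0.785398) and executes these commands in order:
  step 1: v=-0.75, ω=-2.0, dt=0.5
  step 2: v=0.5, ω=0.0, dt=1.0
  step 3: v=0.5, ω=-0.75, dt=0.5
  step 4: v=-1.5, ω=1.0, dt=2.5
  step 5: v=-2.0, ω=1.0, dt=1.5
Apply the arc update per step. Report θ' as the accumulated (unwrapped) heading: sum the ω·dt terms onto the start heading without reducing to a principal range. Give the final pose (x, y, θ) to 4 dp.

(-3.8133, 2.4592, 1.8396)

step 1: θ'=-1.7854 (R=0.3750) → pose (-0.6012, 3.3450, -1.7854)
step 2: θ'=-1.7854 (straight) → pose (-0.7077, 2.8565, -1.7854)
step 3: θ'=-2.1604 (R=-0.6667) → pose (-0.8050, 2.6278, -2.1604)
step 4: θ'=0.3396 (R=-1.5000) → pose (-2.5514, 4.8762, 0.3396)
step 5: θ'=1.8396 (R=-2.0000) → pose (-3.8133, 2.4592, 1.8396)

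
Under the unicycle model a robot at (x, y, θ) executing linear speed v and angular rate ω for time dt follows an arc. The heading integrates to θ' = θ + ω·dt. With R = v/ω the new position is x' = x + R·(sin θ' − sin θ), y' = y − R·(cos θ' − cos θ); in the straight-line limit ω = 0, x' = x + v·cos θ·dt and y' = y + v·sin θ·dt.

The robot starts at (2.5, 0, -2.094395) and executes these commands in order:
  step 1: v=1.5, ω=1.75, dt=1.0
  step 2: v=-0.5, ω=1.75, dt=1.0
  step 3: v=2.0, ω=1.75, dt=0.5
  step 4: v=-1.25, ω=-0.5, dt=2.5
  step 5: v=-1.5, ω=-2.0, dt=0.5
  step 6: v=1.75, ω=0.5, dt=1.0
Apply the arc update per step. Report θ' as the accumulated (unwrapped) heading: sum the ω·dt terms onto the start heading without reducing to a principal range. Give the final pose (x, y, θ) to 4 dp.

step 1: θ'=-0.3444 (R=0.8571) → pose (2.9529, -1.2354, -0.3444)
step 2: θ'=1.4056 (R=-0.2857) → pose (2.5746, -1.4573, 1.4056)
step 3: θ'=2.2806 (R=1.1429) → pose (2.3142, -0.5246, 2.2806)
step 4: θ'=1.0306 (R=2.5000) → pose (2.5620, -3.4396, 1.0306)
step 5: θ'=0.0306 (R=0.7500) → pose (1.9417, -3.8035, 0.0306)
step 6: θ'=0.5306 (R=3.5000) → pose (3.6058, -3.3239, 0.5306)

(3.6058, -3.3239, 0.5306)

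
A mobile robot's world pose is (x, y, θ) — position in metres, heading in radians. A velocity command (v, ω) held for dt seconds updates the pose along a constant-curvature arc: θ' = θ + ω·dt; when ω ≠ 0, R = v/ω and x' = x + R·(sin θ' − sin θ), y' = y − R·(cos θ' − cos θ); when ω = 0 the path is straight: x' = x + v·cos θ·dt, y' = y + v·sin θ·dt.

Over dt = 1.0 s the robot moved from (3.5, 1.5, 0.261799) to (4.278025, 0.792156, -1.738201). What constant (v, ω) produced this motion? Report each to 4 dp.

Δθ = -1.738201 − 0.261799 = -2.000000
ω = Δθ/dt = -2.000000/1.0 = -2.0000
R = Δx/(sin θ' − sin θ) = -0.6250
v = R·ω = -0.6250·-2.0000 = 1.2500

v = 1.2500, ω = -2.0000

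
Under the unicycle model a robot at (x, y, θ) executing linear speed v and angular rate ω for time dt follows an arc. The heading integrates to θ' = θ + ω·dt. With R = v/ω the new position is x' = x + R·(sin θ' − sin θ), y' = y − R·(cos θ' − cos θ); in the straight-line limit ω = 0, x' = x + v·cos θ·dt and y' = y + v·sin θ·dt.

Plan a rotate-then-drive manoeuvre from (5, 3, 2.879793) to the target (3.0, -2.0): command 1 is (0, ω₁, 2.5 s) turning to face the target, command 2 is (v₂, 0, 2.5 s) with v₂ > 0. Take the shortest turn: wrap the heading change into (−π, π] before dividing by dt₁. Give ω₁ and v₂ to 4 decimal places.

heading to target = atan2(-2−3, 3−5) = -1.9513
Δθ = wrap(-1.9513 − 2.8798) = 1.4521; ω₁ = Δθ/dt₁ = 0.5808
distance = √((3−5)² + (-2−3)²) = 5.3852; v₂ = distance/dt₂ = 2.1541

ω₁ = 0.5808, v₂ = 2.1541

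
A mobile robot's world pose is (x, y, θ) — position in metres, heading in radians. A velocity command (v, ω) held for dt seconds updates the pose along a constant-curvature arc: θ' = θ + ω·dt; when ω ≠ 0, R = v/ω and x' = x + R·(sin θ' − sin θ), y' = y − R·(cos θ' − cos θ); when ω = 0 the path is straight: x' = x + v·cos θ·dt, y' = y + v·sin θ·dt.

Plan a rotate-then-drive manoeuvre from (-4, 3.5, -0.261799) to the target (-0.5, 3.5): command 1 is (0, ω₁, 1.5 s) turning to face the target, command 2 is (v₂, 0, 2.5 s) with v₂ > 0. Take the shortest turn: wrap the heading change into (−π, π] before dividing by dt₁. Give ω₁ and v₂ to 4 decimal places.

heading to target = atan2(3.5−3.5, -0.5−-4) = 0.0000
Δθ = wrap(0.0000 − -0.2618) = 0.2618; ω₁ = Δθ/dt₁ = 0.1745
distance = √((-0.5−-4)² + (3.5−3.5)²) = 3.5000; v₂ = distance/dt₂ = 1.4000

ω₁ = 0.1745, v₂ = 1.4000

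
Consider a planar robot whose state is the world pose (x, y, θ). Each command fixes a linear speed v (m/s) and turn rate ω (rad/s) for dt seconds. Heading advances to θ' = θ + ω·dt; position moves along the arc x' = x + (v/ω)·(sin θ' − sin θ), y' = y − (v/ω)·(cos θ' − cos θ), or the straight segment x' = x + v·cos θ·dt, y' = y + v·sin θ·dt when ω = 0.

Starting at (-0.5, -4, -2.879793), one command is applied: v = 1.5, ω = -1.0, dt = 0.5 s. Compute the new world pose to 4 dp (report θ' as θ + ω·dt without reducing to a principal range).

(-1.2422, -4.0088, -3.3798)

θ' = -2.8798 + -1.0·0.5 = -3.3798
R = v/ω = 1.5/-1.0 = -1.5000
x' = -0.5 + -1.5000·(sin -3.3798 − sin -2.8798) = -1.2422
y' = -4 − -1.5000·(cos -3.3798 − cos -2.8798) = -4.0088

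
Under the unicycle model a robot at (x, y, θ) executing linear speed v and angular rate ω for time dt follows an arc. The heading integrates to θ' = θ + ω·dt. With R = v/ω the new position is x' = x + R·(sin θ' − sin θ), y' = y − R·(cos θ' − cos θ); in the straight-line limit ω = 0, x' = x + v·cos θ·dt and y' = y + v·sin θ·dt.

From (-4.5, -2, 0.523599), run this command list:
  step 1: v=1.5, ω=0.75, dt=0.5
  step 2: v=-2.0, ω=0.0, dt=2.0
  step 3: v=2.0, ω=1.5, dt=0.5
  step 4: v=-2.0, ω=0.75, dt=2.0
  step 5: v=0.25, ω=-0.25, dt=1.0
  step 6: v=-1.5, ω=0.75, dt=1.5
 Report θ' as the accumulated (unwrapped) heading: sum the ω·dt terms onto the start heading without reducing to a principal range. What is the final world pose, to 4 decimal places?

step 1: θ'=0.8986 (R=2.0000) → pose (-3.9351, -1.5134, 0.8986)
step 2: θ'=0.8986 (straight) → pose (-6.4259, -4.6432, 0.8986)
step 3: θ'=1.6486 (R=1.3333) → pose (-6.1399, -3.7093, 1.6486)
step 4: θ'=3.1486 (R=-2.6667) → pose (-3.4626, -6.1686, 3.1486)
step 5: θ'=2.8986 (R=-1.0000) → pose (-3.7102, -6.1393, 2.8986)
step 6: θ'=4.0236 (R=-2.0000) → pose (-1.6850, -5.4692, 4.0236)

(-1.6850, -5.4692, 4.0236)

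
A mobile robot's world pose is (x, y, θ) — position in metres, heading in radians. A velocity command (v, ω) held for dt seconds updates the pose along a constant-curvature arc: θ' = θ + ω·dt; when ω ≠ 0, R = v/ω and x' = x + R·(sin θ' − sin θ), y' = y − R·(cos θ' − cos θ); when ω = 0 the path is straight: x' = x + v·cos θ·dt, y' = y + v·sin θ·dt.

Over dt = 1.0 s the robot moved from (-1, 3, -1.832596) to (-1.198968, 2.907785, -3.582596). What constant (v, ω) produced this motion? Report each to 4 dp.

Δθ = -3.582596 − -1.832596 = -1.750000
ω = Δθ/dt = -1.750000/1.0 = -1.7500
R = Δx/(sin θ' − sin θ) = -0.1429
v = R·ω = -0.1429·-1.7500 = 0.2500

v = 0.2500, ω = -1.7500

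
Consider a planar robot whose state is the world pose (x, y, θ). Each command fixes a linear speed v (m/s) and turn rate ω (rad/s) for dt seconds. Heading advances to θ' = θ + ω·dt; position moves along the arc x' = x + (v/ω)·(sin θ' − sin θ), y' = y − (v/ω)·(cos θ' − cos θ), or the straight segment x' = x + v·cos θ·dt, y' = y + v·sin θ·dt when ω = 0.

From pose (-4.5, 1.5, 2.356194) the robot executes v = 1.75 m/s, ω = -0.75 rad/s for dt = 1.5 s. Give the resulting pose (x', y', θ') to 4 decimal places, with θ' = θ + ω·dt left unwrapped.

(-5.0502, 3.9272, 1.2312)

θ' = 2.3562 + -0.75·1.5 = 1.2312
R = v/ω = 1.75/-0.75 = -2.3333
x' = -4.5 + -2.3333·(sin 1.2312 − sin 2.3562) = -5.0502
y' = 1.5 − -2.3333·(cos 1.2312 − cos 2.3562) = 3.9272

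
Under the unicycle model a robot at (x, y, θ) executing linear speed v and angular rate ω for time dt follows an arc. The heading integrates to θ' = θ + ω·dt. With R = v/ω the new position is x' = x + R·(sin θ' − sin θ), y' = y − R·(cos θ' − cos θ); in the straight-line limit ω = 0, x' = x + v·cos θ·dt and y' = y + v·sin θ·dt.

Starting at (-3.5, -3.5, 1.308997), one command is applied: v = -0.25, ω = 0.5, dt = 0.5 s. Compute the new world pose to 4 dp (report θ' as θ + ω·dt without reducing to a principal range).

θ' = 1.3090 + 0.5·0.5 = 1.5590
R = v/ω = -0.25/0.5 = -0.5000
x' = -3.5 + -0.5000·(sin 1.5590 − sin 1.3090) = -3.5170
y' = -3.5 − -0.5000·(cos 1.5590 − cos 1.3090) = -3.6235

(-3.5170, -3.6235, 1.5590)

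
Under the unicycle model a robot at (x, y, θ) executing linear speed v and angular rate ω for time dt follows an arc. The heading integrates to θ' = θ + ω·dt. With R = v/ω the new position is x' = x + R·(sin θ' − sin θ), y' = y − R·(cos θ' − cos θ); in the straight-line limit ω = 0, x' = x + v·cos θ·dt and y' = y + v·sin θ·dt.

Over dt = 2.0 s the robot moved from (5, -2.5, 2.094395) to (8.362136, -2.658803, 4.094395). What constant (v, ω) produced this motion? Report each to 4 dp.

v = -2.0000, ω = 1.0000

Δθ = 4.094395 − 2.094395 = 2.000000
ω = Δθ/dt = 2.000000/2.0 = 1.0000
R = Δx/(sin θ' − sin θ) = -2.0000
v = R·ω = -2.0000·1.0000 = -2.0000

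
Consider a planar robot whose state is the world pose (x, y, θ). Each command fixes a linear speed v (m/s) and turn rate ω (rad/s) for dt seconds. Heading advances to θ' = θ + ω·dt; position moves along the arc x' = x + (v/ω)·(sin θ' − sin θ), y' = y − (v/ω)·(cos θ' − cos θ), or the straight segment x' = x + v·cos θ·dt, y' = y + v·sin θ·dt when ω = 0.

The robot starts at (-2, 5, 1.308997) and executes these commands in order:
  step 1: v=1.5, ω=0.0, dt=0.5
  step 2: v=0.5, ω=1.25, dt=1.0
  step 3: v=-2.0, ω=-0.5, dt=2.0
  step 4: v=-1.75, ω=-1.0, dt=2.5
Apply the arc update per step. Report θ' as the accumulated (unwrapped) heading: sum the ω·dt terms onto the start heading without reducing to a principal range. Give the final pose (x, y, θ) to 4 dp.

(-3.3374, 1.7646, -0.9410)

step 1: θ'=1.3090 (straight) → pose (-1.8059, 5.7244, 1.3090)
step 2: θ'=2.5590 (R=0.4000) → pose (-1.9722, 6.1620, 2.5590)
step 3: θ'=1.5590 (R=4.0000) → pose (-0.1732, 2.7746, 1.5590)
step 4: θ'=-0.9410 (R=1.7500) → pose (-3.3374, 1.7646, -0.9410)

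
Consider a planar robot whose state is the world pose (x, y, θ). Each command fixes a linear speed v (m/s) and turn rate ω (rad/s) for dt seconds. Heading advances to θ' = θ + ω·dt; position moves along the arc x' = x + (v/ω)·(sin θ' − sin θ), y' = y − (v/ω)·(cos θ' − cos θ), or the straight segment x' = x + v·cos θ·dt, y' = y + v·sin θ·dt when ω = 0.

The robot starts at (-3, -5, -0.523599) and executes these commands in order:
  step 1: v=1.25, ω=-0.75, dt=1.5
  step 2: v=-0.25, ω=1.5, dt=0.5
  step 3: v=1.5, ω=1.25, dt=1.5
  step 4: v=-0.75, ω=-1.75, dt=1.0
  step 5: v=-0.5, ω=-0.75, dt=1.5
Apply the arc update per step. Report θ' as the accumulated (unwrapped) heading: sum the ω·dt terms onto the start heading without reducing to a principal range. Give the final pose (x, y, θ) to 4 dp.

(-1.0942, -5.7560, -1.8986)

step 1: θ'=-1.6486 (R=-1.6667) → pose (-2.1717, -6.5729, -1.6486)
step 2: θ'=-0.8986 (R=-0.1667) → pose (-2.2075, -6.4562, -0.8986)
step 3: θ'=0.9764 (R=1.2000) → pose (-0.2743, -6.3809, 0.9764)
step 4: θ'=-0.7736 (R=0.4286) → pose (-0.9288, -6.4475, -0.7736)
step 5: θ'=-1.8986 (R=0.6667) → pose (-1.0942, -5.7560, -1.8986)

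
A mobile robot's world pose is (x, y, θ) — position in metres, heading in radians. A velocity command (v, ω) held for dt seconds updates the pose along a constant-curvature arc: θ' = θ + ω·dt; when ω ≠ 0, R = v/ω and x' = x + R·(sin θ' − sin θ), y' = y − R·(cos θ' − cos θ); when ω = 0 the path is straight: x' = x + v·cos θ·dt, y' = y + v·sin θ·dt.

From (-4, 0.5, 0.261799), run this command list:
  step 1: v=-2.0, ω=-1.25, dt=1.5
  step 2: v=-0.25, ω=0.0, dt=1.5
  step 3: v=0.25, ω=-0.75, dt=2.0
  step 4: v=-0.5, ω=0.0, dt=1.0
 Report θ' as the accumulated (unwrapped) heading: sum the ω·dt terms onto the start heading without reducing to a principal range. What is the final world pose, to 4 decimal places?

step 1: θ'=-1.6132 (R=1.6000) → pose (-6.0127, 2.1133, -1.6132)
step 2: θ'=-1.6132 (straight) → pose (-5.9968, 2.4880, -1.6132)
step 3: θ'=-3.1132 (R=-0.3333) → pose (-6.3203, 2.1689, -3.1132)
step 4: θ'=-3.1132 (straight) → pose (-5.8205, 2.1831, -3.1132)

(-5.8205, 2.1831, -3.1132)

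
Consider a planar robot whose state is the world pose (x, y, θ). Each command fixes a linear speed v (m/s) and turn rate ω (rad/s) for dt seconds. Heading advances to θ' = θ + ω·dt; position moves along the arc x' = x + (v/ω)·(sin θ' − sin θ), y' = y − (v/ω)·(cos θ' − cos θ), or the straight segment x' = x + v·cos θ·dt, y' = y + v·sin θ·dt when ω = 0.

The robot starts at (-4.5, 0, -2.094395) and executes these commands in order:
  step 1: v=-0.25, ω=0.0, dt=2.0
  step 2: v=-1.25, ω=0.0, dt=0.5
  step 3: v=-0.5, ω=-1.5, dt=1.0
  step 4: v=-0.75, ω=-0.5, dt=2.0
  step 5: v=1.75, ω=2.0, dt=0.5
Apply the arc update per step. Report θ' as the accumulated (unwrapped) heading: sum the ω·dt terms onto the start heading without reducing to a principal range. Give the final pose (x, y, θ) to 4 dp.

step 1: θ'=-2.0944 (straight) → pose (-4.2500, 0.4330, -2.0944)
step 2: θ'=-2.0944 (straight) → pose (-3.9375, 0.9743, -2.0944)
step 3: θ'=-3.5944 (R=0.3333) → pose (-3.5030, 1.1074, -3.5944)
step 4: θ'=-4.5944 (R=1.5000) → pose (-2.6697, -0.0649, -4.5944)
step 5: θ'=-3.5944 (R=0.8750) → pose (-3.1558, 0.6189, -3.5944)

(-3.1558, 0.6189, -3.5944)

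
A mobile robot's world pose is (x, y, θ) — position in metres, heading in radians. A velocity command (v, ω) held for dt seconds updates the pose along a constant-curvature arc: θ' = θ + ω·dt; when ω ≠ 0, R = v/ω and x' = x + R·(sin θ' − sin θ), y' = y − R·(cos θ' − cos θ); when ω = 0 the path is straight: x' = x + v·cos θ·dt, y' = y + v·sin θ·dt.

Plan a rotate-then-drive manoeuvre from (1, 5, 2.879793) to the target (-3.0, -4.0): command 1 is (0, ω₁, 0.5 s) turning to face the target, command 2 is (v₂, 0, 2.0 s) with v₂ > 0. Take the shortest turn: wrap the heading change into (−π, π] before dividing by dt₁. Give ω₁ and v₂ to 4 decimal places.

ω₁ = 2.8287, v₂ = 4.9244

heading to target = atan2(-4−5, -3−1) = -1.9890
Δθ = wrap(-1.9890 − 2.8798) = 1.4144; ω₁ = Δθ/dt₁ = 2.8287
distance = √((-3−1)² + (-4−5)²) = 9.8489; v₂ = distance/dt₂ = 4.9244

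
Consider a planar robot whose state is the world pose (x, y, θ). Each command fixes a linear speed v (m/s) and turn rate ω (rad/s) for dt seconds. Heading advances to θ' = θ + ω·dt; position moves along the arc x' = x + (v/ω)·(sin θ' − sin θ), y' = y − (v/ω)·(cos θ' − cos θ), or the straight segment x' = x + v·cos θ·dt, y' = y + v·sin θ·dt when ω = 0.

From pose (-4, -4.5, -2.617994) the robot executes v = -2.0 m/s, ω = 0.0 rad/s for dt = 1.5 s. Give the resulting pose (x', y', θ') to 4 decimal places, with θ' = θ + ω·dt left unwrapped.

θ' = -2.6180 + 0.0·1.5 = -2.6180
ω = 0 → straight: x' = -4 + -2.0·cos(-2.6180)·1.5 = -1.4019
y' = -4.5 + -2.0·sin(-2.6180)·1.5 = -3.0000

(-1.4019, -3.0000, -2.6180)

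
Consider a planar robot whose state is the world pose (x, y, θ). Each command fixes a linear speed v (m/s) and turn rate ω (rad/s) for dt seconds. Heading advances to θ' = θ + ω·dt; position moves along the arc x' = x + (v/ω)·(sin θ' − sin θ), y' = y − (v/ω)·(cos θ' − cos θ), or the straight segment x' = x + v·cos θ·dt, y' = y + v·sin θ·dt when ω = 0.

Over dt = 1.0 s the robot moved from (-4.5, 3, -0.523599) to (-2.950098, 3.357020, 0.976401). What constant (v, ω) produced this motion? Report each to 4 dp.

v = 1.7500, ω = 1.5000

Δθ = 0.976401 − -0.523599 = 1.500000
ω = Δθ/dt = 1.500000/1.0 = 1.5000
R = Δx/(sin θ' − sin θ) = 1.1667
v = R·ω = 1.1667·1.5000 = 1.7500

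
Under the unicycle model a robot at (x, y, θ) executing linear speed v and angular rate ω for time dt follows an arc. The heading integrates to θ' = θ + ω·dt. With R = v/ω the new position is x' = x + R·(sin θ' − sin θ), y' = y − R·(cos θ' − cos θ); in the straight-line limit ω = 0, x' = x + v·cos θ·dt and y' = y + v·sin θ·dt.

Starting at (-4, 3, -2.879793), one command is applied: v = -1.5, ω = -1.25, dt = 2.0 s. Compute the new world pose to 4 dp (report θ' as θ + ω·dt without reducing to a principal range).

θ' = -2.8798 + -1.25·2.0 = -5.3798
R = v/ω = -1.5/-1.25 = 1.2000
x' = -4 + 1.2000·(sin -5.3798 − sin -2.8798) = -2.7469
y' = 3 − 1.2000·(cos -5.3798 − cos -2.8798) = 1.0982

(-2.7469, 1.0982, -5.3798)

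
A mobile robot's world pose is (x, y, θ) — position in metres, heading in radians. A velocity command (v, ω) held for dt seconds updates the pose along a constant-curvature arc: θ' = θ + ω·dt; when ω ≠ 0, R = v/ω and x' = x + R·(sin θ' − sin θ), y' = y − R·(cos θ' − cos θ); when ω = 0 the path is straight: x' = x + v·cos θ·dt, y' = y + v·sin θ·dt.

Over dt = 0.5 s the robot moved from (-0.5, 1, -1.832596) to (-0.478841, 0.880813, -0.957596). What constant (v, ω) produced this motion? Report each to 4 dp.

v = 0.2500, ω = 1.7500

Δθ = -0.957596 − -1.832596 = 0.875000
ω = Δθ/dt = 0.875000/0.5 = 1.7500
R = −Δy/(cos θ' − cos θ) = 0.1429
v = R·ω = 0.1429·1.7500 = 0.2500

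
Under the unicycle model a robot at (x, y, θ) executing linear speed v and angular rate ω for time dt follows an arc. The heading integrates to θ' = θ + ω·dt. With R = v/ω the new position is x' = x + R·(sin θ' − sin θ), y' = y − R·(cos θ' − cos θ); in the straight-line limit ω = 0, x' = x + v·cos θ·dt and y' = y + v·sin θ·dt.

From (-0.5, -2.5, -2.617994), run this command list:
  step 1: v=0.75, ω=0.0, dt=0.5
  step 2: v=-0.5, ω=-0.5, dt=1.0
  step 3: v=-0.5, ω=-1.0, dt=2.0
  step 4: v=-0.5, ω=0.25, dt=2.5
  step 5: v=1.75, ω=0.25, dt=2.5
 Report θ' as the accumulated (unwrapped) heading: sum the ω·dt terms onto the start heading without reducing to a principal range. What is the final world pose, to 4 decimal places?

step 1: θ'=-2.6180 (straight) → pose (-0.8248, -2.6875, -2.6180)
step 2: θ'=-3.1180 (R=1.0000) → pose (-0.3484, -2.5538, -3.1180)
step 3: θ'=-5.1180 (R=0.5000) → pose (0.1229, -3.2510, -5.1180)
step 4: θ'=-4.4930 (R=-2.0000) → pose (0.0085, -4.4754, -4.4930)
step 5: θ'=-3.8680 (R=7.0000) → pose (-2.1744, -0.7659, -3.8680)

(-2.1744, -0.7659, -3.8680)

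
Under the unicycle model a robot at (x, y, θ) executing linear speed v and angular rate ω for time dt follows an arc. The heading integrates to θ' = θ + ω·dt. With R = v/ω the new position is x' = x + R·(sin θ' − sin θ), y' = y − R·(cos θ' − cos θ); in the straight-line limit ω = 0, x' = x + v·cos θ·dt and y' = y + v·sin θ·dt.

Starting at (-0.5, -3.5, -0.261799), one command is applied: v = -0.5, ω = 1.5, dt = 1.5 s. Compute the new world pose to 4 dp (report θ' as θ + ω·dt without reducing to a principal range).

θ' = -0.2618 + 1.5·1.5 = 1.9882
R = v/ω = -0.5/1.5 = -0.3333
x' = -0.5 + -0.3333·(sin 1.9882 − sin -0.2618) = -0.8910
y' = -3.5 − -0.3333·(cos 1.9882 − cos -0.2618) = -3.9571

(-0.8910, -3.9571, 1.9882)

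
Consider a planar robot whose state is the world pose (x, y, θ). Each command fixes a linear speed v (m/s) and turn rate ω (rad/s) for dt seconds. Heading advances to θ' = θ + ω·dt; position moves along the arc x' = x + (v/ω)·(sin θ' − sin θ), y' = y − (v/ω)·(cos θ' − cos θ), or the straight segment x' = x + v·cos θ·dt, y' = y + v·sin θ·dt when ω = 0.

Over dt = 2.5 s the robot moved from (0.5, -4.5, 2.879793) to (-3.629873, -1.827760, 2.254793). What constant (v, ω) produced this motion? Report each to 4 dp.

v = 2.0000, ω = -0.2500

Δθ = 2.254793 − 2.879793 = -0.625000
ω = Δθ/dt = -0.625000/2.5 = -0.2500
R = Δx/(sin θ' − sin θ) = -8.0000
v = R·ω = -8.0000·-0.2500 = 2.0000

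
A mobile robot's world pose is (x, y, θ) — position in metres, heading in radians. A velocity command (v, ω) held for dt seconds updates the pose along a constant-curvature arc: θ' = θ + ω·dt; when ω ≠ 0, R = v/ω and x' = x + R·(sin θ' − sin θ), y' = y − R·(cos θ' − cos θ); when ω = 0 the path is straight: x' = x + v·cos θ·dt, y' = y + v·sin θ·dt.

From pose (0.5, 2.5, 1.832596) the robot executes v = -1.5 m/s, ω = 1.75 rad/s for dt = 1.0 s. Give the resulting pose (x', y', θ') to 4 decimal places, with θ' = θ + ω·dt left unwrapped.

θ' = 1.8326 + 1.75·1.0 = 3.5826
R = v/ω = -1.5/1.75 = -0.8571
x' = 0.5 + -0.8571·(sin 3.5826 − sin 1.8326) = 1.6938
y' = 2.5 − -0.8571·(cos 3.5826 − cos 1.8326) = 1.9467

(1.6938, 1.9467, 3.5826)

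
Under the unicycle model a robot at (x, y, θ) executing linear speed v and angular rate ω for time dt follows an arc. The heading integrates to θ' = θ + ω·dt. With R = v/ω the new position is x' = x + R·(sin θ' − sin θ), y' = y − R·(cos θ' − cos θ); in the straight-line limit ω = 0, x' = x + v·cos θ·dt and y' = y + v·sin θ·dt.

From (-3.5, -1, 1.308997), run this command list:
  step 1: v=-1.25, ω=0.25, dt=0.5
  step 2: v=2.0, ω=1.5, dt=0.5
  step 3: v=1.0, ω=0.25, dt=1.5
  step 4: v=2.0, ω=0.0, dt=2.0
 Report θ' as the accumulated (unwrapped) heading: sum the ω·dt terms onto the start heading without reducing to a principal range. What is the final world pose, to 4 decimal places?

step 1: θ'=1.4340 (R=-5.0000) → pose (-3.6237, -1.6122, 1.4340)
step 2: θ'=2.1840 (R=1.3333) → pose (-3.8541, -0.6631, 2.1840)
step 3: θ'=2.5590 (R=4.0000) → pose (-4.9246, 0.3751, 2.5590)
step 4: θ'=2.5590 (straight) → pose (-8.2647, 2.5759, 2.5590)

(-8.2647, 2.5759, 2.5590)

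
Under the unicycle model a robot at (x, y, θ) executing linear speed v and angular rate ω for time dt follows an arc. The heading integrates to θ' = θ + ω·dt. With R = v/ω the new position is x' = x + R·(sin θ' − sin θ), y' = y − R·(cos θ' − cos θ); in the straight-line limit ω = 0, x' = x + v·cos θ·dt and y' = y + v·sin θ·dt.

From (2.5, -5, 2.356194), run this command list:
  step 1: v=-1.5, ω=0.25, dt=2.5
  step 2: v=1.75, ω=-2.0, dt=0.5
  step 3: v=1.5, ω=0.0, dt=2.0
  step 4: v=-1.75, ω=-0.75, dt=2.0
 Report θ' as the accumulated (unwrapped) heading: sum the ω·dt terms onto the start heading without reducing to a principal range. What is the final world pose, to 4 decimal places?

(2.8652, -6.4141, 0.4812)

step 1: θ'=2.9812 (R=-6.0000) → pose (5.7844, -6.6803, 2.9812)
step 2: θ'=1.9812 (R=-0.8750) → pose (5.1218, -6.1657, 1.9812)
step 3: θ'=1.9812 (straight) → pose (3.9249, -3.4148, 1.9812)
step 4: θ'=0.4812 (R=2.3333) → pose (2.8652, -6.4141, 0.4812)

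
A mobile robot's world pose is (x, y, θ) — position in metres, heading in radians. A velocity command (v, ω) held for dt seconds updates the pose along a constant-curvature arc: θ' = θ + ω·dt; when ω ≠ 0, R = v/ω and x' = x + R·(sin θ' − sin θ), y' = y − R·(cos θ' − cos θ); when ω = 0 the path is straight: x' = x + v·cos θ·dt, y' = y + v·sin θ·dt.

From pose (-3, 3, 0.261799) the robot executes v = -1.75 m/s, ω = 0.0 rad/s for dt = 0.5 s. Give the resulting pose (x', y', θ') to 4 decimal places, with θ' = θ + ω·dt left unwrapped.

(-3.8452, 2.7735, 0.2618)

θ' = 0.2618 + 0.0·0.5 = 0.2618
ω = 0 → straight: x' = -3 + -1.75·cos(0.2618)·0.5 = -3.8452
y' = 3 + -1.75·sin(0.2618)·0.5 = 2.7735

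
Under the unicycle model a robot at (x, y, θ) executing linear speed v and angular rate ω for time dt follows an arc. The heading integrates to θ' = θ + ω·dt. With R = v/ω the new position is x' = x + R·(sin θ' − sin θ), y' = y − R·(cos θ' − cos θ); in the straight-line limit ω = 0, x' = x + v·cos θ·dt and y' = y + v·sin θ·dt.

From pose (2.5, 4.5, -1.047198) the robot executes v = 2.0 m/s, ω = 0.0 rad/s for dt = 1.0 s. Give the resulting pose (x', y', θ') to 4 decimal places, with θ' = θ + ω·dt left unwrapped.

(3.5000, 2.7679, -1.0472)

θ' = -1.0472 + 0.0·1.0 = -1.0472
ω = 0 → straight: x' = 2.5 + 2.0·cos(-1.0472)·1.0 = 3.5000
y' = 4.5 + 2.0·sin(-1.0472)·1.0 = 2.7679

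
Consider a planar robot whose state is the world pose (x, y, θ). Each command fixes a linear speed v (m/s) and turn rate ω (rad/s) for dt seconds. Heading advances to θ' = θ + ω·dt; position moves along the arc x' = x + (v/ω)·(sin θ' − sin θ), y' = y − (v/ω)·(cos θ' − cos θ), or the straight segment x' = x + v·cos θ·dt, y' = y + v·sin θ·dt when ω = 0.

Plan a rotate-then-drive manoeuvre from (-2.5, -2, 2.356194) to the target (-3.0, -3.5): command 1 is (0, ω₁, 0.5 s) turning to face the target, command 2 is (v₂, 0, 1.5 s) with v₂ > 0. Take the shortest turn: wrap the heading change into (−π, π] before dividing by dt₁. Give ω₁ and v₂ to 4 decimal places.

ω₁ = 4.0689, v₂ = 1.0541

heading to target = atan2(-3.5−-2, -3−-2.5) = -1.8925
Δθ = wrap(-1.8925 − 2.3562) = 2.0344; ω₁ = Δθ/dt₁ = 4.0689
distance = √((-3−-2.5)² + (-3.5−-2)²) = 1.5811; v₂ = distance/dt₂ = 1.0541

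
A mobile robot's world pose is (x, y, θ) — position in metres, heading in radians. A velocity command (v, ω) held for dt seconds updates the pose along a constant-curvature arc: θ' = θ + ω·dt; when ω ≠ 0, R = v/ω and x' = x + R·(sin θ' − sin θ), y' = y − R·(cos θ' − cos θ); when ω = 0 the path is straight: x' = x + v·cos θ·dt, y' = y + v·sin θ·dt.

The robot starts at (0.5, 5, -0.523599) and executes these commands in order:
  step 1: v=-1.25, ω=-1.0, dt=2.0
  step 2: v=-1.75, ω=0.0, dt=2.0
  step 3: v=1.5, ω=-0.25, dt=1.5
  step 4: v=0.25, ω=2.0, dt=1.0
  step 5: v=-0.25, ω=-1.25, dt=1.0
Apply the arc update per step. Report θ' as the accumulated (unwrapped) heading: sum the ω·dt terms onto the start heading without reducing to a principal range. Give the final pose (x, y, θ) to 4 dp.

step 1: θ'=-2.5236 (R=1.2500) → pose (0.4007, 7.1013, -2.5236)
step 2: θ'=-2.5236 (straight) → pose (3.2534, 9.1292, -2.5236)
step 3: θ'=-2.8986 (R=-6.0000) → pose (1.2206, 8.1958, -2.8986)
step 4: θ'=-0.8986 (R=0.1250) → pose (1.1529, 7.9966, -0.8986)
step 5: θ'=-2.1486 (R=0.2000) → pose (1.1419, 8.2304, -2.1486)

(1.1419, 8.2304, -2.1486)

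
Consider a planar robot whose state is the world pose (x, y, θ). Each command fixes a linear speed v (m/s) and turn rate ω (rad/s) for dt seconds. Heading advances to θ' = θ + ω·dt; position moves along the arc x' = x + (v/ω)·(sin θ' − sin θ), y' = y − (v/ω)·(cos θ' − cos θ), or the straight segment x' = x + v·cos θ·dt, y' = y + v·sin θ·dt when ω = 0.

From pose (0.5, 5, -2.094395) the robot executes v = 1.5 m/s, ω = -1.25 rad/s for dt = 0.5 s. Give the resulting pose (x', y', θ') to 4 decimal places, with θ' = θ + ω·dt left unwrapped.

θ' = -2.0944 + -1.25·0.5 = -2.7194
R = v/ω = 1.5/-1.25 = -1.2000
x' = 0.5 + -1.2000·(sin -2.7194 − sin -2.0944) = -0.0475
y' = 5 − -1.2000·(cos -2.7194 − cos -2.0944) = 4.5054

(-0.0475, 4.5054, -2.7194)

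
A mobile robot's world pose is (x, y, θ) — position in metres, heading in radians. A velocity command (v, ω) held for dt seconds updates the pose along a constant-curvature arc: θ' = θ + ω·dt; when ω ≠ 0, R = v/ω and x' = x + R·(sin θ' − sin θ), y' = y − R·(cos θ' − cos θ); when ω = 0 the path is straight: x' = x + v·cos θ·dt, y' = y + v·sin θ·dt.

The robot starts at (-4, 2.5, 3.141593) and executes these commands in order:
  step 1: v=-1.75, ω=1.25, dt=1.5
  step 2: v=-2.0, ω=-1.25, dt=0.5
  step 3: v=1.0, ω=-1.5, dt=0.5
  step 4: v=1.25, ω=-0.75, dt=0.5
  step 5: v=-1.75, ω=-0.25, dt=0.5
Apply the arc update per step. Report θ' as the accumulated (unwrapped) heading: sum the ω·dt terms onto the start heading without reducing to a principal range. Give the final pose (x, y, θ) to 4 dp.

(-2.6877, 4.7919, 3.1416)

step 1: θ'=5.0166 (R=-1.4000) → pose (-2.6643, 4.3193, 5.0166)
step 2: θ'=4.3916 (R=1.6000) → pose (-2.6561, 5.3031, 4.3916)
step 3: θ'=3.6416 (R=-0.6667) → pose (-2.9692, 4.9283, 3.6416)
step 4: θ'=3.2666 (R=-1.6667) → pose (-3.5604, 4.7373, 3.2666)
step 5: θ'=3.1416 (R=7.0000) → pose (-2.6877, 4.7919, 3.1416)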